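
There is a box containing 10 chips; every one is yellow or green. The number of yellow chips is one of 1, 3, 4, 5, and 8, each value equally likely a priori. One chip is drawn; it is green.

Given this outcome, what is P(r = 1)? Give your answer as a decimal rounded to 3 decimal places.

0.310

For each hypothesis, P(data | H) works out to: P(data | r = 1) = (9/10) = 9/10; P(data | r = 3) = (7/10) = 7/10; P(data | r = 4) = (6/10) = 3/5; P(data | r = 5) = (5/10) = 1/2; P(data | r = 8) = (2/10) = 1/5.
Weighting by the prior gives 1/5 · 9/10 = 9/50, 1/5 · 7/10 = 7/50, 1/5 · 3/5 = 3/25, 1/5 · 1/2 = 1/10, 1/5 · 1/5 = 1/25; summing to 29/50.
Therefore the posterior P(r = 1 | data) = (9/50) / (29/50) = 9/29.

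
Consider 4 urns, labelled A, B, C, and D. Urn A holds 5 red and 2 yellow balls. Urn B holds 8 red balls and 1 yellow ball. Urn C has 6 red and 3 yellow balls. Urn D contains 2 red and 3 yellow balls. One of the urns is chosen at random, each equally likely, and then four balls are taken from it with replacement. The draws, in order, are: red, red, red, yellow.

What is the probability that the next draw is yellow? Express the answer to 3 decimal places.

0.296

Compute the likelihood of the observed sequence for each case: P(data | urn A) = (5/7)(5/7)(5/7)(2/7) = 0.10412; P(data | urn B) = (8/9)(8/9)(8/9)(1/9) = 0.078037; P(data | urn C) = (6/9)(6/9)(6/9)(3/9) = 0.098765; P(data | urn D) = (2/5)(2/5)(2/5)(3/5) = 0.0384.
Multiplying each by its prior: 1/4 · 0.10412 = 0.026031, 1/4 · 0.078037 = 0.019509, 1/4 · 0.098765 = 0.024691, 1/4 · 0.0384 = 0.0096; these sum to 0.079831.
Normalising, the posterior is P(urn A | data) = 0.32607, P(urn B | data) = 0.24438, P(urn C | data) = 0.30929, P(urn D | data) = 0.12025.
Averaging over the posterior, P(yellow next | data) = (2/7)(0.32607) + (1/9)(0.24438) + (1/3)(0.30929) + (3/5)(0.12025) = 0.29557.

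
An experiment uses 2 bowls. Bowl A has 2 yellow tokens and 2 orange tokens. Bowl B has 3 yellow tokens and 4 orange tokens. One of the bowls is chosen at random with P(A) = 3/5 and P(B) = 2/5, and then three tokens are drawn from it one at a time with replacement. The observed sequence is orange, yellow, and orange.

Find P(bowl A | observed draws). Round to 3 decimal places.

0.573

For each hypothesis, P(data | H) works out to: P(data | bowl A) = (2/4)(2/4)(2/4) = 0.125; P(data | bowl B) = (4/7)(3/7)(4/7) = 0.13994.
Weighting by the prior gives 3/5 · 0.125 = 0.075, 2/5 · 0.13994 = 0.055977; these sum to 0.13098.
By Bayes' rule, P(bowl A | data) = (0.075) / (0.13098) = 0.57262.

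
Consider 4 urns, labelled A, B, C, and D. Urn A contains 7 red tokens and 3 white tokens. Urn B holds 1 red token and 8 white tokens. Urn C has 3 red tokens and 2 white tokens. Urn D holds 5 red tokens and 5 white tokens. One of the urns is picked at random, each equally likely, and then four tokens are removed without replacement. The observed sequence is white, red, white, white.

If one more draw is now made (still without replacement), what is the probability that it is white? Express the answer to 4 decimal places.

0.7317

The likelihood of the observed sequence under each hypothesis: P(data | urn A) = (3/10)(7/9)(2/8)(1/7) = 0.0083333; P(data | urn B) = (8/9)(1/8)(7/7)(6/6) = 0.11111; P(data | urn C) = (2/5)(3/4)(1/3)(0/2) = 0; P(data | urn D) = (5/10)(5/9)(4/8)(3/7) = 0.059524.
Weighting by the prior gives 1/4 · 0.0083333 = 0.0020833, 1/4 · 0.11111 = 0.027778, 1/4 · 0 = 0, 1/4 · 0.059524 = 0.014881; with total 0.044742.
The posterior is then P(urn A | data) = 0.046563, P(urn B | data) = 0.62084, P(urn C | data) = 0, P(urn D | data) = 0.33259.
So P(white next | data) = Σ P(white next | H) P(H | data) = (0)(0.046563) + (1)(0.62084) + (1/3)(0.33259) = 0.73171.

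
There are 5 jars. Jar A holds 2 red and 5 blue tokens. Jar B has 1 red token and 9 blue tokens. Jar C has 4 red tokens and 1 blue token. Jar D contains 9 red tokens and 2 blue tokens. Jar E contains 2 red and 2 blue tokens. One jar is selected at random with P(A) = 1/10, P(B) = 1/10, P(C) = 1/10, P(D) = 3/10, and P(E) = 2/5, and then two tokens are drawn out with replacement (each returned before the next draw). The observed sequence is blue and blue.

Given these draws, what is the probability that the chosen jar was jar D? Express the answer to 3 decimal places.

For each hypothesis, P(data | H) works out to: P(data | jar A) = (5/7)(5/7) = 0.5102; P(data | jar B) = (9/10)(9/10) = 0.81; P(data | jar C) = (1/5)(1/5) = 0.04; P(data | jar D) = (2/11)(2/11) = 0.033058; P(data | jar E) = (2/4)(2/4) = 0.25.
Weighting by the prior gives 1/10 · 0.5102 = 0.05102, 1/10 · 0.81 = 0.081, 1/10 · 0.04 = 0.004, 3/10 · 0.033058 = 0.0099174, 2/5 · 0.25 = 0.1; these sum to 0.24594.
Hence P(jar D | data) = (0.0099174) / (0.24594) = 0.040325.

0.040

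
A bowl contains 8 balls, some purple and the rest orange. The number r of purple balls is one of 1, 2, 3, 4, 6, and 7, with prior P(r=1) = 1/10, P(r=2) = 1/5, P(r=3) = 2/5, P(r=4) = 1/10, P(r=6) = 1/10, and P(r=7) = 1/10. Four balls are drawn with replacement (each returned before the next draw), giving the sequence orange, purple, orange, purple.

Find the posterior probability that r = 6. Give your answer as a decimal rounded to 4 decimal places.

0.0854

Under each hypothesis, the probability of the observed sequence is: P(data | r = 1) = (7/8)(1/8)(7/8)(1/8) = 0.011963; P(data | r = 2) = (6/8)(2/8)(6/8)(2/8) = 0.035156; P(data | r = 3) = (5/8)(3/8)(5/8)(3/8) = 0.054932; P(data | r = 4) = (4/8)(4/8)(4/8)(4/8) = 0.0625; P(data | r = 6) = (2/8)(6/8)(2/8)(6/8) = 0.035156; P(data | r = 7) = (1/8)(7/8)(1/8)(7/8) = 0.011963.
Multiplying each by its prior: 1/10 · 0.011963 = 0.0011963, 1/5 · 0.035156 = 0.0070313, 2/5 · 0.054932 = 0.021973, 1/10 · 0.0625 = 0.00625, 1/10 · 0.035156 = 0.0035156, 1/10 · 0.011963 = 0.0011963; these sum to 0.041162.
Hence P(r = 6 | data) = (0.0035156) / (0.041162) = 0.085409.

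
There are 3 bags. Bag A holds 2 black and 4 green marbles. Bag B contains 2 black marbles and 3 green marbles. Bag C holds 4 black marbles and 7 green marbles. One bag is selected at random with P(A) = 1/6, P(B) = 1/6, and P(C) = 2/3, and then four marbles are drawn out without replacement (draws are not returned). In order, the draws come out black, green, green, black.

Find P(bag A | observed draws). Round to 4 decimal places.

For each hypothesis, P(data | H) works out to: P(data | bag A) = (2/6)(4/5)(3/4)(1/3) = 0.066667; P(data | bag B) = (2/5)(3/4)(2/3)(1/2) = 0.1; P(data | bag C) = (4/11)(7/10)(6/9)(3/8) = 0.063636.
Multiplying each by its prior: 1/6 · 0.066667 = 0.011111, 1/6 · 0.1 = 0.016667, 2/3 · 0.063636 = 0.042424; these sum to 0.070202.
By Bayes' rule, P(bag A | data) = (0.011111) / (0.070202) = 0.15827.

0.1583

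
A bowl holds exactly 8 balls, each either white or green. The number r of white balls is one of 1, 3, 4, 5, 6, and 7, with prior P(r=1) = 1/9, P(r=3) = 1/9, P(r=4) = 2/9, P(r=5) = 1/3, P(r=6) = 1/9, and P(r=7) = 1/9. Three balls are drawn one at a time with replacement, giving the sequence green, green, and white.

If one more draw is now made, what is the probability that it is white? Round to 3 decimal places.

0.495

Compute the likelihood of the observed sequence for each case: P(data | r = 1) = (7/8)(7/8)(1/8) = 0.095703; P(data | r = 3) = (5/8)(5/8)(3/8) = 0.14648; P(data | r = 4) = (4/8)(4/8)(4/8) = 0.125; P(data | r = 5) = (3/8)(3/8)(5/8) = 0.087891; P(data | r = 6) = (2/8)(2/8)(6/8) = 0.046875; P(data | r = 7) = (1/8)(1/8)(7/8) = 0.013672.
Multiplying each by its prior: 1/9 · 0.095703 = 0.010634, 1/9 · 0.14648 = 0.016276, 2/9 · 0.125 = 0.027778, 1/3 · 0.087891 = 0.029297, 1/9 · 0.046875 = 0.0052083, 1/9 · 0.013672 = 0.0015191; with total 0.090712.
Normalising, the posterior is P(r = 1 | data) = 0.11722, P(r = 3 | data) = 0.17943, P(r = 4 | data) = 0.30622, P(r = 5 | data) = 0.32297, P(r = 6 | data) = 0.057416, P(r = 7 | data) = 0.016746.
So P(white next | data) = Σ P(white next | H) P(H | data) = (1/8)(0.11722) + (3/8)(0.17943) + (1/2)(0.30622) + (5/8)(0.32297) + (3/4)(0.057416) + (7/8)(0.016746) = 0.49462.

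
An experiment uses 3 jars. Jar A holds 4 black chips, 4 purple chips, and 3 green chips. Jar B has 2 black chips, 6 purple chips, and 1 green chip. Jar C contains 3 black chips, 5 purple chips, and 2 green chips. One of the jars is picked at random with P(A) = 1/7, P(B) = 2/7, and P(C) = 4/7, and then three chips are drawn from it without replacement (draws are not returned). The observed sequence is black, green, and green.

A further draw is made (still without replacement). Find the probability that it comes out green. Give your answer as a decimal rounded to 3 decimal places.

Compute the likelihood of the observed sequence for each case: P(data | jar A) = (4/11)(3/10)(2/9) = 0.024242; P(data | jar B) = (2/9)(1/8)(0/7) = 0; P(data | jar C) = (3/10)(2/9)(1/8) = 0.0083333.
The prior-weighted likelihoods are 1/7 · 0.024242 = 0.0034632, 2/7 · 0 = 0, 4/7 · 0.0083333 = 0.0047619; summing to 0.0082251.
The posterior is then P(jar A | data) = 0.42105, P(jar B | data) = 0, P(jar C | data) = 0.57895.
So P(green next | data) = Σ P(green next | H) P(H | data) = (1/8)(0.42105) + (0)(0.57895) = 0.052632.

0.053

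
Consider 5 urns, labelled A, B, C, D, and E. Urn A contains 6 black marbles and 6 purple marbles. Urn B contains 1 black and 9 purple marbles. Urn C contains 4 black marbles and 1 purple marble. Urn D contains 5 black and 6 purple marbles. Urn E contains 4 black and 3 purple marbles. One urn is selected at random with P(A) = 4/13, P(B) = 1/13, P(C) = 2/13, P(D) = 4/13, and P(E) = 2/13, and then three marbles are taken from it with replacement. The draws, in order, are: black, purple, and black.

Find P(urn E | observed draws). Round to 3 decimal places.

0.187

The likelihood of the observed sequence under each hypothesis: P(data | urn A) = (6/12)(6/12)(6/12) = 0.125; P(data | urn B) = (1/10)(9/10)(1/10) = 0.009; P(data | urn C) = (4/5)(1/5)(4/5) = 0.128; P(data | urn D) = (5/11)(6/11)(5/11) = 0.1127; P(data | urn E) = (4/7)(3/7)(4/7) = 0.13994.
Weighting by the prior gives 4/13 · 0.125 = 0.038462, 1/13 · 0.009 = 0.00069231, 2/13 · 0.128 = 0.019692, 4/13 · 0.1127 = 0.034676, 2/13 · 0.13994 = 0.021529; with total 0.11505.
By Bayes' rule, P(urn E | data) = (0.021529) / (0.11505) = 0.18713.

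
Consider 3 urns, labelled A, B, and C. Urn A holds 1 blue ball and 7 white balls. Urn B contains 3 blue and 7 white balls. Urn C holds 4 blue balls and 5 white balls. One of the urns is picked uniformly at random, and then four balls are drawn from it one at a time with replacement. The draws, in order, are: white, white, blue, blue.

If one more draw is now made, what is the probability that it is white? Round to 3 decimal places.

0.643

For each hypothesis, P(data | H) works out to: P(data | urn A) = (7/8)(7/8)(1/8)(1/8) = 0.011963; P(data | urn B) = (7/10)(7/10)(3/10)(3/10) = 0.0441; P(data | urn C) = (5/9)(5/9)(4/9)(4/9) = 0.060966.
Weighting by the prior gives 1/3 · 0.011963 = 0.0039876, 1/3 · 0.0441 = 0.0147, 1/3 · 0.060966 = 0.020322; with total 0.03901.
Normalising, the posterior is P(urn A | data) = 0.10222, P(urn B | data) = 0.37683, P(urn C | data) = 0.52095.
Averaging over the posterior, P(white next | data) = (7/8)(0.10222) + (7/10)(0.37683) + (5/9)(0.52095) = 0.64264.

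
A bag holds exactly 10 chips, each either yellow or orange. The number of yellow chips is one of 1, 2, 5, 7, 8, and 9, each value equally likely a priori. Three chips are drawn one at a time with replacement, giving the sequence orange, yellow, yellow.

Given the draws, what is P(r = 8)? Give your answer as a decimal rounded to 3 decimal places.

Compute the likelihood of the observed sequence for each case: P(data | r = 1) = (9/10)(1/10)(1/10) = 0.009; P(data | r = 2) = (8/10)(2/10)(2/10) = 0.032; P(data | r = 5) = (5/10)(5/10)(5/10) = 0.125; P(data | r = 7) = (3/10)(7/10)(7/10) = 0.147; P(data | r = 8) = (2/10)(8/10)(8/10) = 0.128; P(data | r = 9) = (1/10)(9/10)(9/10) = 0.081.
Weighting by the prior gives 1/6 · 0.009 = 0.0015, 1/6 · 0.032 = 0.0053333, 1/6 · 0.125 = 0.020833, 1/6 · 0.147 = 0.0245, 1/6 · 0.128 = 0.021333, 1/6 · 0.081 = 0.0135; these sum to 0.087.
Therefore the posterior P(r = 8 | data) = (0.021333) / (0.087) = 0.24521.

0.245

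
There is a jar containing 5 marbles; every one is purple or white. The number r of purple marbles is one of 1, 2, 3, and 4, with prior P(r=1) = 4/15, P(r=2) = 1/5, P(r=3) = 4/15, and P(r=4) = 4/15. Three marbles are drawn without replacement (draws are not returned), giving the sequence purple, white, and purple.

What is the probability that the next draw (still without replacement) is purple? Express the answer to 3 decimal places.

Under each hypothesis, the probability of the observed sequence is: P(data | r = 1) = (1/5)(4/4)(0/3) = 0; P(data | r = 2) = (2/5)(3/4)(1/3) = 1/10; P(data | r = 3) = (3/5)(2/4)(2/3) = 1/5; P(data | r = 4) = (4/5)(1/4)(3/3) = 1/5.
Multiplying each by its prior: 4/15 · 0 = 0, 1/5 · 1/10 = 1/50, 4/15 · 1/5 = 4/75, 4/15 · 1/5 = 4/75; summing to 19/150.
Normalising, the posterior is P(r = 1 | data) = 0, P(r = 2 | data) = 3/19, P(r = 3 | data) = 8/19, P(r = 4 | data) = 8/19.
Averaging over the posterior, P(purple next | data) = (0)(3/19) + (1/2)(8/19) + (1)(8/19) = 12/19.

0.632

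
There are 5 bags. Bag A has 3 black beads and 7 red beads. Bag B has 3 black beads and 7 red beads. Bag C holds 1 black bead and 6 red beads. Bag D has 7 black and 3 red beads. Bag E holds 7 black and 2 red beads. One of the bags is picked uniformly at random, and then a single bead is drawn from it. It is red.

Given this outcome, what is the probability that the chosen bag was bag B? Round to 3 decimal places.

Under each hypothesis, the probability of this draw is: P(data | bag A) = (7/10) = 0.7; P(data | bag B) = (7/10) = 0.7; P(data | bag C) = (6/7) = 0.85714; P(data | bag D) = (3/10) = 0.3; P(data | bag E) = (2/9) = 0.22222.
The prior-weighted likelihoods are 1/5 · 0.7 = 0.14, 1/5 · 0.7 = 0.14, 1/5 · 0.85714 = 0.17143, 1/5 · 0.3 = 0.06, 1/5 · 0.22222 = 0.044444; these sum to 0.55587.
Therefore the posterior P(bag B | data) = (0.14) / (0.55587) = 0.25186.

0.252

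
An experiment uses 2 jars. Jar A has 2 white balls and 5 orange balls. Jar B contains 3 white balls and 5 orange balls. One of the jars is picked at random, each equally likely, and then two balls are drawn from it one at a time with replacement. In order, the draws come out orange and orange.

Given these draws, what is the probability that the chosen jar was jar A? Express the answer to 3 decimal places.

Compute the likelihood of the observed sequence for each case: P(data | jar A) = (5/7)(5/7) = 0.5102; P(data | jar B) = (5/8)(5/8) = 0.39062.
Multiplying each by its prior: 1/2 · 0.5102 = 0.2551, 1/2 · 0.39062 = 0.19531; with total 0.45041.
Hence P(jar A | data) = (0.2551) / (0.45041) = 0.56637.

0.566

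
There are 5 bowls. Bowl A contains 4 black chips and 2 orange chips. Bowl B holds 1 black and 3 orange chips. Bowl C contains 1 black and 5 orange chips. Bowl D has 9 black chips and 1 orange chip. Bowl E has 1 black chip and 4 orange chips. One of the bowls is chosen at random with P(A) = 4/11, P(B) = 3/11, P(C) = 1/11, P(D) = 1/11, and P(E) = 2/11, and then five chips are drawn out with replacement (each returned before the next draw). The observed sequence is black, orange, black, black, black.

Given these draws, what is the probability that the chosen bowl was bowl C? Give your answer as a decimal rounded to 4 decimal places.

0.0019

For each hypothesis, P(data | H) works out to: P(data | bowl A) = (4/6)(2/6)(4/6)(4/6)(4/6) = 0.065844; P(data | bowl B) = (1/4)(3/4)(1/4)(1/4)(1/4) = 0.0029297; P(data | bowl C) = (1/6)(5/6)(1/6)(1/6)(1/6) = 0.000643; P(data | bowl D) = (9/10)(1/10)(9/10)(9/10)(9/10) = 0.06561; P(data | bowl E) = (1/5)(4/5)(1/5)(1/5)(1/5) = 0.00128.
The prior-weighted likelihoods are 4/11 · 0.065844 = 0.023943, 3/11 · 0.0029297 = 0.00079901, 1/11 · 0.000643 = 5.8455e-05, 1/11 · 0.06561 = 0.0059645, 2/11 · 0.00128 = 0.00023273; with total 0.030998.
So P(bowl C | data) = (5.8455e-05) / (0.030998) = 0.0018858.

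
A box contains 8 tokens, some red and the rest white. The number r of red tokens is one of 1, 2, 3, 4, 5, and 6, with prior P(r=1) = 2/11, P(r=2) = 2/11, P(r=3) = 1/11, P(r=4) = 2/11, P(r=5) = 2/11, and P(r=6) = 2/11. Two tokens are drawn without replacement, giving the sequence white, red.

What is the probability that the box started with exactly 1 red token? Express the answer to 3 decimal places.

The likelihood of the observed sequence under each hypothesis: P(data | r = 1) = (7/8)(1/7) = 1/8; P(data | r = 2) = (6/8)(2/7) = 3/14; P(data | r = 3) = (5/8)(3/7) = 15/56; P(data | r = 4) = (4/8)(4/7) = 2/7; P(data | r = 5) = (3/8)(5/7) = 15/56; P(data | r = 6) = (2/8)(6/7) = 3/14.
The prior-weighted likelihoods are 2/11 · 1/8 = 1/44, 2/11 · 3/14 = 3/77, 1/11 · 15/56 = 15/616, 2/11 · 2/7 = 4/77, 2/11 · 15/56 = 15/308, 2/11 · 3/14 = 3/77; with total 139/616.
So P(r = 1 | data) = (1/44) / (139/616) = 14/139.

0.101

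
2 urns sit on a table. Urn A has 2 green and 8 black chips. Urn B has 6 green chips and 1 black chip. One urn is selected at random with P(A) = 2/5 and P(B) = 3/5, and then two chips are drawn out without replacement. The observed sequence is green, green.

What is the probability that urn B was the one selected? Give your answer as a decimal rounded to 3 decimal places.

The likelihood of the observed sequence under each hypothesis: P(data | urn A) = (2/10)(1/9) = 0.022222; P(data | urn B) = (6/7)(5/6) = 0.71429.
Multiplying each by its prior: 2/5 · 0.022222 = 0.0088889, 3/5 · 0.71429 = 0.42857; summing to 0.43746.
By Bayes' rule, P(urn B | data) = (0.42857) / (0.43746) = 0.97968.

0.980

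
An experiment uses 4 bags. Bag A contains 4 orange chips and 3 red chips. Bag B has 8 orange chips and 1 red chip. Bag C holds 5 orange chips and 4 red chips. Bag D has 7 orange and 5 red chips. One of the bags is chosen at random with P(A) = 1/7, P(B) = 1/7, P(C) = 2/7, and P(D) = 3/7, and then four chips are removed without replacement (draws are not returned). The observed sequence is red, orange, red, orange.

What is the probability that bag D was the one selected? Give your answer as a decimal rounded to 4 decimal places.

The likelihood of the observed sequence under each hypothesis: P(data | bag A) = (3/7)(4/6)(2/5)(3/4) = 0.085714; P(data | bag B) = (1/9)(8/8)(0/7) = 0; P(data | bag C) = (4/9)(5/8)(3/7)(4/6) = 0.079365; P(data | bag D) = (5/12)(7/11)(4/10)(6/9) = 0.070707.
The prior-weighted likelihoods are 1/7 · 0.085714 = 0.012245, 1/7 · 0 = 0, 2/7 · 0.079365 = 0.022676, 3/7 · 0.070707 = 0.030303; with total 0.065224.
Therefore the posterior P(bag D | data) = (0.030303) / (0.065224) = 0.4646.

0.4646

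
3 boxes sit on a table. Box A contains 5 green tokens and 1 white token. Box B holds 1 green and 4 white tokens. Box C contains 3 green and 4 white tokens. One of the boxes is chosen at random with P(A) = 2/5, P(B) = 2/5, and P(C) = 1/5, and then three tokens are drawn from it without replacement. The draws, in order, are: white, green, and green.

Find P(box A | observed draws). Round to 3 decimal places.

The likelihood of the observed sequence under each hypothesis: P(data | box A) = (1/6)(5/5)(4/4) = 1/6; P(data | box B) = (4/5)(1/4)(0/3) = 0; P(data | box C) = (4/7)(3/6)(2/5) = 4/35.
Weighting by the prior gives 2/5 · 1/6 = 1/15, 2/5 · 0 = 0, 1/5 · 4/35 = 4/175; with total 47/525.
So P(box A | data) = (1/15) / (47/525) = 35/47.

0.745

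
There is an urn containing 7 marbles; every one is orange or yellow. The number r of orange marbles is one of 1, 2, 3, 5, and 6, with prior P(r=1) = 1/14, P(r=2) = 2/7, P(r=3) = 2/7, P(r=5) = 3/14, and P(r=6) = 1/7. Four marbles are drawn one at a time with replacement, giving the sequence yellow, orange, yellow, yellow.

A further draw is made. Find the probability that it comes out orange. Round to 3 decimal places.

0.351

For each hypothesis, P(data | H) works out to: P(data | r = 1) = (6/7)(1/7)(6/7)(6/7) = 0.089963; P(data | r = 2) = (5/7)(2/7)(5/7)(5/7) = 0.10412; P(data | r = 3) = (4/7)(3/7)(4/7)(4/7) = 0.079967; P(data | r = 5) = (2/7)(5/7)(2/7)(2/7) = 0.01666; P(data | r = 6) = (1/7)(6/7)(1/7)(1/7) = 0.002499.
Weighting by the prior gives 1/14 · 0.089963 = 0.0064259, 2/7 · 0.10412 = 0.02975, 2/7 · 0.079967 = 0.022848, 3/14 · 0.01666 = 0.0035699, 1/7 · 0.002499 = 0.00035699; with total 0.06295.
Dividing through by the total gives posterior P(r = 1 | data) = 0.10208, P(r = 2 | data) = 0.47259, P(r = 3 | data) = 0.36295, P(r = 5 | data) = 0.056711, P(r = 6 | data) = 0.0056711.
Averaging over the posterior, P(orange next | data) = (1/7)(0.10208) + (2/7)(0.47259) + (3/7)(0.36295) + (5/7)(0.056711) + (6/7)(0.0056711) = 0.35053.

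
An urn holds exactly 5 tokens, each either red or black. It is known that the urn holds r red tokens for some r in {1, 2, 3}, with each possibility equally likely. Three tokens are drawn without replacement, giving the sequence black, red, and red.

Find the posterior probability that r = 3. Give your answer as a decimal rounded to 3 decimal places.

Compute the likelihood of the observed sequence for each case: P(data | r = 1) = (4/5)(1/4)(0/3) = 0; P(data | r = 2) = (3/5)(2/4)(1/3) = 1/10; P(data | r = 3) = (2/5)(3/4)(2/3) = 1/5.
Weighting by the prior gives 1/3 · 0 = 0, 1/3 · 1/10 = 1/30, 1/3 · 1/5 = 1/15; with total 1/10.
Therefore the posterior P(r = 3 | data) = (1/15) / (1/10) = 2/3.

0.667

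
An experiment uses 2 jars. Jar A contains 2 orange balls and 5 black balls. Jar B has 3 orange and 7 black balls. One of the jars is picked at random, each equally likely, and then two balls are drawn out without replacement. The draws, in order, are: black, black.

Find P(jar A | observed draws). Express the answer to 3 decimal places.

For each hypothesis, P(data | H) works out to: P(data | jar A) = (5/7)(4/6) = 10/21; P(data | jar B) = (7/10)(6/9) = 7/15.
Multiplying each by its prior: 1/2 · 10/21 = 5/21, 1/2 · 7/15 = 7/30; these sum to 33/70.
Hence P(jar A | data) = (5/21) / (33/70) = 50/99.

0.505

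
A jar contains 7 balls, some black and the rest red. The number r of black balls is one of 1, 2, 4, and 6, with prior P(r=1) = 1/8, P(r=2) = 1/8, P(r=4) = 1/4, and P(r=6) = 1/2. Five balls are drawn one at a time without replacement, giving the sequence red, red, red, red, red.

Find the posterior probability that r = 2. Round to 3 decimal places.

Under each hypothesis, the probability of the observed sequence is: P(data | r = 1) = (6/7)(5/6)(4/5)(3/4)(2/3) = 2/7; P(data | r = 2) = (5/7)(4/6)(3/5)(2/4)(1/3) = 1/21; P(data | r = 4) = (3/7)(2/6)(1/5)(0/4) = 0; P(data | r = 6) = (1/7)(0/6) = 0.
The prior-weighted likelihoods are 1/8 · 2/7 = 1/28, 1/8 · 1/21 = 1/168, 1/4 · 0 = 0, 1/2 · 0 = 0; summing to 1/24.
By Bayes' rule, P(r = 2 | data) = (1/168) / (1/24) = 1/7.

0.143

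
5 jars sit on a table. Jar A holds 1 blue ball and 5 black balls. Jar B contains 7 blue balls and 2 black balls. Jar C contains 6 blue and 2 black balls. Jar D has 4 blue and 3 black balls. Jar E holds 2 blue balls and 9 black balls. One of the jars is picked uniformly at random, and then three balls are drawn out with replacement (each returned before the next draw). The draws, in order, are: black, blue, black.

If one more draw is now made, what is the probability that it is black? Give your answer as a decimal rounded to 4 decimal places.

Under each hypothesis, the probability of the observed sequence is: P(data | jar A) = (5/6)(1/6)(5/6) = 0.11574; P(data | jar B) = (2/9)(7/9)(2/9) = 0.038409; P(data | jar C) = (2/8)(6/8)(2/8) = 0.046875; P(data | jar D) = (3/7)(4/7)(3/7) = 0.10496; P(data | jar E) = (9/11)(2/11)(9/11) = 0.12171.
The prior-weighted likelihoods are 1/5 · 0.11574 = 0.023148, 1/5 · 0.038409 = 0.0076818, 1/5 · 0.046875 = 0.009375, 1/5 · 0.10496 = 0.020991, 1/5 · 0.12171 = 0.024343; with total 0.085539.
The posterior is then P(jar A | data) = 0.27062, P(jar B | data) = 0.089804, P(jar C | data) = 0.1096, P(jar D | data) = 0.2454, P(jar E | data) = 0.28458.
So P(black next | data) = Σ P(black next | H) P(H | data) = (5/6)(0.27062) + (2/9)(0.089804) + (1/4)(0.1096) + (3/7)(0.2454) + (9/11)(0.28458) = 0.61088.

0.6109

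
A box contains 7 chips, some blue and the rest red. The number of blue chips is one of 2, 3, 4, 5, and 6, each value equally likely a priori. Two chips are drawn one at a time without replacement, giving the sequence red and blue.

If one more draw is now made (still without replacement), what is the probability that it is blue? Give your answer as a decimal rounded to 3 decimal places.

0.560

Compute the likelihood of the observed sequence for each case: P(data | r = 2) = (5/7)(2/6) = 5/21; P(data | r = 3) = (4/7)(3/6) = 2/7; P(data | r = 4) = (3/7)(4/6) = 2/7; P(data | r = 5) = (2/7)(5/6) = 5/21; P(data | r = 6) = (1/7)(6/6) = 1/7.
Weighting by the prior gives 1/5 · 5/21 = 1/21, 1/5 · 2/7 = 2/35, 1/5 · 2/7 = 2/35, 1/5 · 5/21 = 1/21, 1/5 · 1/7 = 1/35; summing to 5/21.
Dividing through by the total gives posterior P(r = 2 | data) = 1/5, P(r = 3 | data) = 6/25, P(r = 4 | data) = 6/25, P(r = 5 | data) = 1/5, P(r = 6 | data) = 3/25.
So P(blue next | data) = Σ P(blue next | H) P(H | data) = (1/5)(1/5) + (2/5)(6/25) + (3/5)(6/25) + (4/5)(1/5) + (1)(3/25) = 14/25.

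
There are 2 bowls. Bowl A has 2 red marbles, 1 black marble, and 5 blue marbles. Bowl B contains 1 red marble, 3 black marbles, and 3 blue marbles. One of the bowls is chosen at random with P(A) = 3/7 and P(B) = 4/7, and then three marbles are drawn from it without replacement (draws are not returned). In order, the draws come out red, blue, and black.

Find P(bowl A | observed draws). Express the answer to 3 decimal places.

0.342

Compute the likelihood of the observed sequence for each case: P(data | bowl A) = (2/8)(5/7)(1/6) = 0.029762; P(data | bowl B) = (1/7)(3/6)(3/5) = 0.042857.
Multiplying each by its prior: 3/7 · 0.029762 = 0.012755, 4/7 · 0.042857 = 0.02449; these sum to 0.037245.
So P(bowl A | data) = (0.012755) / (0.037245) = 0.34247.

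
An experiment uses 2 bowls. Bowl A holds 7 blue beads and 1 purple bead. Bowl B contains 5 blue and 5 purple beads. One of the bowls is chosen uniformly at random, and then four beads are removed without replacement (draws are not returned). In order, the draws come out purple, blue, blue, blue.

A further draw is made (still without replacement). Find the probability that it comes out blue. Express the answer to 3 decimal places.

0.785

Compute the likelihood of the observed sequence for each case: P(data | bowl A) = (1/8)(7/7)(6/6)(5/5) = 1/8; P(data | bowl B) = (5/10)(5/9)(4/8)(3/7) = 5/84.
Weighting by the prior gives 1/2 · 1/8 = 1/16, 1/2 · 5/84 = 5/168; with total 31/336.
Dividing through by the total gives posterior P(bowl A | data) = 21/31, P(bowl B | data) = 10/31.
Averaging over the posterior, P(blue next | data) = (1)(21/31) + (1/3)(10/31) = 73/93.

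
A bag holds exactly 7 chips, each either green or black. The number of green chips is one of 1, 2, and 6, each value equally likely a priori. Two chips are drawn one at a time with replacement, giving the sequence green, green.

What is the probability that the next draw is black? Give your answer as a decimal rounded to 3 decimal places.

For each hypothesis, P(data | H) works out to: P(data | r = 1) = (1/7)(1/7) = 1/49; P(data | r = 2) = (2/7)(2/7) = 4/49; P(data | r = 6) = (6/7)(6/7) = 36/49.
Multiplying each by its prior: 1/3 · 1/49 = 1/147, 1/3 · 4/49 = 4/147, 1/3 · 36/49 = 12/49; with total 41/147.
The posterior is then P(r = 1 | data) = 1/41, P(r = 2 | data) = 4/41, P(r = 6 | data) = 36/41.
The predictive probability is P(black next | data) = (6/7)(1/41) + (5/7)(4/41) + (1/7)(36/41) = 62/287.

0.216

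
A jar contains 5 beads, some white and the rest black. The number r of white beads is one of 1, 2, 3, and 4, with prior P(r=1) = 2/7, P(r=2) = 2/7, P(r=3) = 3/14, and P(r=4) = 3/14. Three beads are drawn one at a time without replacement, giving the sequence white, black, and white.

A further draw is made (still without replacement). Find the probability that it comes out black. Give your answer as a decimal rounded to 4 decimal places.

The likelihood of the observed sequence under each hypothesis: P(data | r = 1) = (1/5)(4/4)(0/3) = 0; P(data | r = 2) = (2/5)(3/4)(1/3) = 1/10; P(data | r = 3) = (3/5)(2/4)(2/3) = 1/5; P(data | r = 4) = (4/5)(1/4)(3/3) = 1/5.
Weighting by the prior gives 2/7 · 0 = 0, 2/7 · 1/10 = 1/35, 3/14 · 1/5 = 3/70, 3/14 · 1/5 = 3/70; summing to 4/35.
Normalising, the posterior is P(r = 1 | data) = 0, P(r = 2 | data) = 1/4, P(r = 3 | data) = 3/8, P(r = 4 | data) = 3/8.
So P(black next | data) = Σ P(black next | H) P(H | data) = (1)(1/4) + (1/2)(3/8) + (0)(3/8) = 7/16.

0.4375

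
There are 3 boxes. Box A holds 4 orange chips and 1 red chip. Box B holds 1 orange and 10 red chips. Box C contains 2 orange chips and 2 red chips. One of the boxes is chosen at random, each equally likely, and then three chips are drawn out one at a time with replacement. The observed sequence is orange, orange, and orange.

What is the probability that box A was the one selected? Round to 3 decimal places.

Compute the likelihood of the observed sequence for each case: P(data | box A) = (4/5)(4/5)(4/5) = 0.512; P(data | box B) = (1/11)(1/11)(1/11) = 0.00075131; P(data | box C) = (2/4)(2/4)(2/4) = 0.125.
Weighting by the prior gives 1/3 · 0.512 = 0.17067, 1/3 · 0.00075131 = 0.00025044, 1/3 · 0.125 = 0.041667; with total 0.21258.
Therefore the posterior P(box A | data) = (0.17067) / (0.21258) = 0.80282.

0.803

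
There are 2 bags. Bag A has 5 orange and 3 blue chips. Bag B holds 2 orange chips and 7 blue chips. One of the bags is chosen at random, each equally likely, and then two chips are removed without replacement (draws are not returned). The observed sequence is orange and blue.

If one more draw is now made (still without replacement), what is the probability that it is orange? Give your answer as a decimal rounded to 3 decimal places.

Compute the likelihood of the observed sequence for each case: P(data | bag A) = (5/8)(3/7) = 0.26786; P(data | bag B) = (2/9)(7/8) = 0.19444.
The prior-weighted likelihoods are 1/2 · 0.26786 = 0.13393, 1/2 · 0.19444 = 0.097222; summing to 0.23115.
The posterior is then P(bag A | data) = 0.5794, P(bag B | data) = 0.4206.
Averaging over the posterior, P(orange next | data) = (2/3)(0.5794) + (1/7)(0.4206) = 0.44635.

0.446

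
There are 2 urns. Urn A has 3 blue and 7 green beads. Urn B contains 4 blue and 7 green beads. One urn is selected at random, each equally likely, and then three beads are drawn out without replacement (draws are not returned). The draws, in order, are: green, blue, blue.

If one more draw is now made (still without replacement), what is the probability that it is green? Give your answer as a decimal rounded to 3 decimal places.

The likelihood of the observed sequence under each hypothesis: P(data | urn A) = (7/10)(3/9)(2/8) = 7/120; P(data | urn B) = (7/11)(4/10)(3/9) = 14/165.
The prior-weighted likelihoods are 1/2 · 7/120 = 7/240, 1/2 · 14/165 = 7/165; these sum to 63/880.
Dividing through by the total gives posterior P(urn A | data) = 11/27, P(urn B | data) = 16/27.
So P(green next | data) = Σ P(green next | H) P(H | data) = (6/7)(11/27) + (3/4)(16/27) = 50/63.

0.794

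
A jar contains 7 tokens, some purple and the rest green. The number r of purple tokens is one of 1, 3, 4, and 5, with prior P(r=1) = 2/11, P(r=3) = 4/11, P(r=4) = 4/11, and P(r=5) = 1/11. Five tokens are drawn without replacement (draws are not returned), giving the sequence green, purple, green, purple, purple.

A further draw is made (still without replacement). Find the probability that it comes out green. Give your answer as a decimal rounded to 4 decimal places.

For each hypothesis, P(data | H) works out to: P(data | r = 1) = (6/7)(1/6)(5/5)(0/4) = 0; P(data | r = 3) = (4/7)(3/6)(3/5)(2/4)(1/3) = 0.028571; P(data | r = 4) = (3/7)(4/6)(2/5)(3/4)(2/3) = 0.057143; P(data | r = 5) = (2/7)(5/6)(1/5)(4/4)(3/3) = 0.047619.
Multiplying each by its prior: 2/11 · 0 = 0, 4/11 · 0.028571 = 0.01039, 4/11 · 0.057143 = 0.020779, 1/11 · 0.047619 = 0.004329; these sum to 0.035498.
Normalising, the posterior is P(r = 1 | data) = 0, P(r = 3 | data) = 0.29268, P(r = 4 | data) = 0.58537, P(r = 5 | data) = 0.12195.
The predictive probability is P(green next | data) = (1)(0.29268) + (1/2)(0.58537) + (0)(0.12195) = 0.58537.

0.5854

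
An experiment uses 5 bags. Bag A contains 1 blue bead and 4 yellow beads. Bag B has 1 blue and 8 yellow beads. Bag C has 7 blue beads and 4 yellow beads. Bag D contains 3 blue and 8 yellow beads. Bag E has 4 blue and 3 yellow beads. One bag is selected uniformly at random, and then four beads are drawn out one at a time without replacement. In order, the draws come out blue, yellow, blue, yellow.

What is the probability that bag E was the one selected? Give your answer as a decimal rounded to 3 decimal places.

Compute the likelihood of the observed sequence for each case: P(data | bag A) = (1/5)(4/4)(0/3) = 0; P(data | bag B) = (1/9)(8/8)(0/7) = 0; P(data | bag C) = (7/11)(4/10)(6/9)(3/8) = 0.063636; P(data | bag D) = (3/11)(8/10)(2/9)(7/8) = 0.042424; P(data | bag E) = (4/7)(3/6)(3/5)(2/4) = 0.085714.
Multiplying each by its prior: 1/5 · 0 = 0, 1/5 · 0 = 0, 1/5 · 0.063636 = 0.012727, 1/5 · 0.042424 = 0.0084848, 1/5 · 0.085714 = 0.017143; summing to 0.038355.
Therefore the posterior P(bag E | data) = (0.017143) / (0.038355) = 0.44695.

0.447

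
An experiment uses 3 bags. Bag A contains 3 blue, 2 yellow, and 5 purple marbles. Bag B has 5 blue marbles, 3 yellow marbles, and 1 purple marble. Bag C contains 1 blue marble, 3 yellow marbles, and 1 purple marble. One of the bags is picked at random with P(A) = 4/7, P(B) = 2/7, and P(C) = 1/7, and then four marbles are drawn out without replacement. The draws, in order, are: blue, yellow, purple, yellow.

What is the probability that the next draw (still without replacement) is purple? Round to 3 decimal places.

For each hypothesis, P(data | H) works out to: P(data | bag A) = (3/10)(2/9)(5/8)(1/7) = 0.0059524; P(data | bag B) = (5/9)(3/8)(1/7)(2/6) = 0.0099206; P(data | bag C) = (1/5)(3/4)(1/3)(2/2) = 0.05.
Weighting by the prior gives 4/7 · 0.0059524 = 0.0034014, 2/7 · 0.0099206 = 0.0028345, 1/7 · 0.05 = 0.0071429; these sum to 0.013379.
The posterior is then P(bag A | data) = 0.25424, P(bag B | data) = 0.21186, P(bag C | data) = 0.5339.
So P(purple next | data) = Σ P(purple next | H) P(H | data) = (2/3)(0.25424) + (0)(0.21186) + (0)(0.5339) = 0.16949.

0.169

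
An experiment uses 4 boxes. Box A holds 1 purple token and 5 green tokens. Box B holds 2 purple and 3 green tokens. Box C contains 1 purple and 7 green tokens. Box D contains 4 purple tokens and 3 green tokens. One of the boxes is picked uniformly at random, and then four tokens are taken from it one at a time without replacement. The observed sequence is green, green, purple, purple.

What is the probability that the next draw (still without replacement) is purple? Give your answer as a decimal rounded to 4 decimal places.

0.3077

The likelihood of the observed sequence under each hypothesis: P(data | box A) = (5/6)(4/5)(1/4)(0/3) = 0; P(data | box B) = (3/5)(2/4)(2/3)(1/2) = 1/10; P(data | box C) = (7/8)(6/7)(1/6)(0/5) = 0; P(data | box D) = (3/7)(2/6)(4/5)(3/4) = 3/35.
Multiplying each by its prior: 1/4 · 0 = 0, 1/4 · 1/10 = 1/40, 1/4 · 0 = 0, 1/4 · 3/35 = 3/140; these sum to 13/280.
Normalising, the posterior is P(box A | data) = 0, P(box B | data) = 7/13, P(box C | data) = 0, P(box D | data) = 6/13.
The predictive probability is P(purple next | data) = (0)(7/13) + (2/3)(6/13) = 4/13.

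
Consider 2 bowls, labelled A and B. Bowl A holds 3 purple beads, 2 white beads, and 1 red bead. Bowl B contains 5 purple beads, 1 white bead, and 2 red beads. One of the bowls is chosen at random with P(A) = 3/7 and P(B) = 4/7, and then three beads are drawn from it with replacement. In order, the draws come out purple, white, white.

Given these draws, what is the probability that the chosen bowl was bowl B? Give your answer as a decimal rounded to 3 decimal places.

0.190

For each hypothesis, P(data | H) works out to: P(data | bowl A) = (3/6)(2/6)(2/6) = 0.055556; P(data | bowl B) = (5/8)(1/8)(1/8) = 0.0097656.
Multiplying each by its prior: 3/7 · 0.055556 = 0.02381, 4/7 · 0.0097656 = 0.0055804; summing to 0.02939.
Hence P(bowl B | data) = (0.0055804) / (0.02939) = 0.18987.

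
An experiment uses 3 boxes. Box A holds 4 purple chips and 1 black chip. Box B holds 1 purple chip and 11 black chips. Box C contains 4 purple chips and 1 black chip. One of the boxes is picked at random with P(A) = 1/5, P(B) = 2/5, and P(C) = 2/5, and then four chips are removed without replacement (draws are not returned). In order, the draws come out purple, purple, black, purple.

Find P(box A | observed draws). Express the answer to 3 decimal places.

Compute the likelihood of the observed sequence for each case: P(data | box A) = (4/5)(3/4)(1/3)(2/2) = 1/5; P(data | box B) = (1/12)(0/11) = 0; P(data | box C) = (4/5)(3/4)(1/3)(2/2) = 1/5.
Multiplying each by its prior: 1/5 · 1/5 = 1/25, 2/5 · 0 = 0, 2/5 · 1/5 = 2/25; with total 3/25.
Hence P(box A | data) = (1/25) / (3/25) = 1/3.

0.333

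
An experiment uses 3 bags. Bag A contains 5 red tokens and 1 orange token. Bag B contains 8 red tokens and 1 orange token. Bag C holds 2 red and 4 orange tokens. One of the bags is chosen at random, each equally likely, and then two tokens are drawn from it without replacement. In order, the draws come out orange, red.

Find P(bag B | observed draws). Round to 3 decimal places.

0.204

Under each hypothesis, the probability of the observed sequence is: P(data | bag A) = (1/6)(5/5) = 1/6; P(data | bag B) = (1/9)(8/8) = 1/9; P(data | bag C) = (4/6)(2/5) = 4/15.
The prior-weighted likelihoods are 1/3 · 1/6 = 1/18, 1/3 · 1/9 = 1/27, 1/3 · 4/15 = 4/45; summing to 49/270.
By Bayes' rule, P(bag B | data) = (1/27) / (49/270) = 10/49.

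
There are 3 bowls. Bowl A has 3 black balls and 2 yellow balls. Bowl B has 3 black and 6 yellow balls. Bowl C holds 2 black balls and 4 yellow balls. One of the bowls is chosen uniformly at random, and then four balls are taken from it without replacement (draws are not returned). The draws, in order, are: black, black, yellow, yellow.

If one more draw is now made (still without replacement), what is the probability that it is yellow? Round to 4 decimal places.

For each hypothesis, P(data | H) works out to: P(data | bowl A) = (3/5)(2/4)(2/3)(1/2) = 1/10; P(data | bowl B) = (3/9)(2/8)(6/7)(5/6) = 5/84; P(data | bowl C) = (2/6)(1/5)(4/4)(3/3) = 1/15.
Weighting by the prior gives 1/3 · 1/10 = 1/30, 1/3 · 5/84 = 5/252, 1/3 · 1/15 = 1/45; with total 19/252.
The posterior is then P(bowl A | data) = 42/95, P(bowl B | data) = 5/19, P(bowl C | data) = 28/95.
So P(yellow next | data) = Σ P(yellow next | H) P(H | data) = (0)(42/95) + (4/5)(5/19) + (1)(28/95) = 48/95.

0.5053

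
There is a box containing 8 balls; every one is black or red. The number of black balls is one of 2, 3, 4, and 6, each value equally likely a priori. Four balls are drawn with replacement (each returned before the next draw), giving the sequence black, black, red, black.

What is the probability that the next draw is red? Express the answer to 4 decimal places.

0.4092

Compute the likelihood of the observed sequence for each case: P(data | r = 2) = (2/8)(2/8)(6/8)(2/8) = 0.011719; P(data | r = 3) = (3/8)(3/8)(5/8)(3/8) = 0.032959; P(data | r = 4) = (4/8)(4/8)(4/8)(4/8) = 0.0625; P(data | r = 6) = (6/8)(6/8)(2/8)(6/8) = 0.10547.
The prior-weighted likelihoods are 1/4 · 0.011719 = 0.0029297, 1/4 · 0.032959 = 0.0082397, 1/4 · 0.0625 = 0.015625, 1/4 · 0.10547 = 0.026367; these sum to 0.053162.
The posterior is then P(r = 2 | data) = 0.055109, P(r = 3 | data) = 0.15499, P(r = 4 | data) = 0.29392, P(r = 6 | data) = 0.49598.
The predictive probability is P(red next | data) = (3/4)(0.055109) + (5/8)(0.15499) + (1/2)(0.29392) + (1/4)(0.49598) = 0.40916.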